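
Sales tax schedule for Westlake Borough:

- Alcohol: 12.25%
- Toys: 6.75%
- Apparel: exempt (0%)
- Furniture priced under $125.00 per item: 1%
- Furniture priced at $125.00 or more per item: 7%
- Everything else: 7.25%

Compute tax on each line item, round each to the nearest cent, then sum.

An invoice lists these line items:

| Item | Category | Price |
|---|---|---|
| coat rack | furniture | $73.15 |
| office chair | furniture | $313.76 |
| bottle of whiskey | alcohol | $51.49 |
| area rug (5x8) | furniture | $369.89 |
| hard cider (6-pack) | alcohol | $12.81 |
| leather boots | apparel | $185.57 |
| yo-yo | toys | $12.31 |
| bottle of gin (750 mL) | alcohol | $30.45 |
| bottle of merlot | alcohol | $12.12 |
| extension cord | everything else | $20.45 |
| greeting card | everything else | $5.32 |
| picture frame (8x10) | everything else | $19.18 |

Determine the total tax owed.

Coat rack $73.15: furniture, under $125.00 → 1% → $0.73
Office chair $313.76: furniture, $125.00 or more → 7% → $21.96
Bottle of whiskey $51.49: alcohol → 12.25% → $6.31
Area rug (5x8) $369.89: furniture, $125.00 or more → 7% → $25.89
Hard cider (6-pack) $12.81: alcohol → 12.25% → $1.57
Leather boots $185.57: apparel → 0% → $0.00
Yo-yo $12.31: toys → 6.75% → $0.83
Bottle of gin (750 mL) $30.45: alcohol → 12.25% → $3.73
Bottle of merlot $12.12: alcohol → 12.25% → $1.48
Extension cord $20.45: everything else → 7.25% → $1.48
Greeting card $5.32: everything else → 7.25% → $0.39
Picture frame (8x10) $19.18: everything else → 7.25% → $1.39
Total tax = $0.73 + $21.96 + $6.31 + $25.89 + $1.57 + $0.83 + $3.73 + $1.48 + $1.48 + $0.39 + $1.39 = $65.76

$65.76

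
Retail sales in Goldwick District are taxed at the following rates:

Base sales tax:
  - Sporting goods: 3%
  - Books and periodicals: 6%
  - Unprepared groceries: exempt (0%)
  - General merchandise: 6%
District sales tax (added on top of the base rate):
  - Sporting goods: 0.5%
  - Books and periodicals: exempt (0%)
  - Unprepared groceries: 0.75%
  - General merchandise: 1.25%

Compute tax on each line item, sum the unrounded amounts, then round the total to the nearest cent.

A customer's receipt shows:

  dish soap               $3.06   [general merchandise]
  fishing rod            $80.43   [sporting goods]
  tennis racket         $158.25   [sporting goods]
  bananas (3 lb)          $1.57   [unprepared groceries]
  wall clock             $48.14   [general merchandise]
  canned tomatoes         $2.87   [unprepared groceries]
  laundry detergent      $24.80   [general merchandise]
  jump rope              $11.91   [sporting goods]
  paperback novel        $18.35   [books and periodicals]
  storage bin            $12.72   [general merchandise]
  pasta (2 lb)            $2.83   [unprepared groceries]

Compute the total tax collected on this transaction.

Dish soap $3.06: general merchandise → 6% + 1.25% district = 7.25% → $0.22185
Fishing rod $80.43: sporting goods → 3% + 0.5% district = 3.5% → $2.81505
Tennis racket $158.25: sporting goods → 3% + 0.5% district = 3.5% → $5.53875
Bananas (3 lb) $1.57: unprepared groceries → 0% + 0.75% district = 0.75% → $0.011775
Wall clock $48.14: general merchandise → 6% + 1.25% district = 7.25% → $3.49015
Canned tomatoes $2.87: unprepared groceries → 0% + 0.75% district = 0.75% → $0.021525
Laundry detergent $24.80: general merchandise → 6% + 1.25% district = 7.25% → $1.798
Jump rope $11.91: sporting goods → 3% + 0.5% district = 3.5% → $0.41685
Paperback novel $18.35: books and periodicals → 6% + 0% district = 6% → $1.101
Storage bin $12.72: general merchandise → 6% + 1.25% district = 7.25% → $0.9222
Pasta (2 lb) $2.83: unprepared groceries → 0% + 0.75% district = 0.75% → $0.021225
Unrounded tax sum = $16.358375 → $16.36

$16.36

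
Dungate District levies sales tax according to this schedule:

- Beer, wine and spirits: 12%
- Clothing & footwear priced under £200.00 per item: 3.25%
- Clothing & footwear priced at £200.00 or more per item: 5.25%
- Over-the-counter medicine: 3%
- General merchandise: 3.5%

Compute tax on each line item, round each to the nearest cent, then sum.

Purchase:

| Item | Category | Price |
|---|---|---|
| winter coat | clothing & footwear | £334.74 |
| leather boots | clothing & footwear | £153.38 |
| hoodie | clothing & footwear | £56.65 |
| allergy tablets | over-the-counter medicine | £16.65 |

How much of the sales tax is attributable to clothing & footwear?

Winter coat £334.74: clothing & footwear, £200.00 or more → 5.25% → £17.57
Leather boots £153.38: clothing & footwear, under £200.00 → 3.25% → £4.98
Hoodie £56.65: clothing & footwear, under £200.00 → 3.25% → £1.84
Tax on clothing & footwear = £17.57 + £4.98 + £1.84 = £24.39

£24.39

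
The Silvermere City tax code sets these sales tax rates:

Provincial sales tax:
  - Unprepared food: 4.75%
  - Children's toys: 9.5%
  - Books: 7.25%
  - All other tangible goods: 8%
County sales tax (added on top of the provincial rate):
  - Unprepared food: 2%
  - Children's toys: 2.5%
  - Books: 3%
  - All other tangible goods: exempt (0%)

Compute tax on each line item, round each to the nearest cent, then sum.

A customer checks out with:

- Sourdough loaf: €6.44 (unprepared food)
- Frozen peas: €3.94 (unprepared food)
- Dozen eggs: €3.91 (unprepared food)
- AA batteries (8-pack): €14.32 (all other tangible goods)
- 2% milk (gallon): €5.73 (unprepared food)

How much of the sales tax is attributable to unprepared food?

€1.35

Sourdough loaf €6.44: unprepared food → 4.75% + 2% county = 6.75% → €0.43
Frozen peas €3.94: unprepared food → 4.75% + 2% county = 6.75% → €0.27
Dozen eggs €3.91: unprepared food → 4.75% + 2% county = 6.75% → €0.26
2% milk (gallon) €5.73: unprepared food → 4.75% + 2% county = 6.75% → €0.39
Tax on unprepared food = €0.43 + €0.27 + €0.26 + €0.39 = €1.35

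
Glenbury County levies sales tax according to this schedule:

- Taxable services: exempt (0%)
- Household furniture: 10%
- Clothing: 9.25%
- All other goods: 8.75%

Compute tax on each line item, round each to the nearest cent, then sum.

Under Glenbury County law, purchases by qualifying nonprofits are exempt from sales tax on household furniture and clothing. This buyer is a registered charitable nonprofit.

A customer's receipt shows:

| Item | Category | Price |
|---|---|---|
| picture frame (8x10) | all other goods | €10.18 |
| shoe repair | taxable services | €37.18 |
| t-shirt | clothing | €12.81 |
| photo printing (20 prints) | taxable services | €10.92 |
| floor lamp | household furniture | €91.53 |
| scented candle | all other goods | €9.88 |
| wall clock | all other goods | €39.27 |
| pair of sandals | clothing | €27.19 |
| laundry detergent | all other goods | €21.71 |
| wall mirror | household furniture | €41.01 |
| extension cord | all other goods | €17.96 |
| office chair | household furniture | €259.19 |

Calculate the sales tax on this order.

€8.66

Picture frame (8x10) €10.18: all other goods → 8.75% → €0.89
Shoe repair €37.18: taxable services → 0% → €0.00
T-shirt €12.81: clothing, buyer-exempt → 0% → €0.00
Photo printing (20 prints) €10.92: taxable services → 0% → €0.00
Floor lamp €91.53: household furniture, buyer-exempt → 0% → €0.00
Scented candle €9.88: all other goods → 8.75% → €0.86
Wall clock €39.27: all other goods → 8.75% → €3.44
Pair of sandals €27.19: clothing, buyer-exempt → 0% → €0.00
Laundry detergent €21.71: all other goods → 8.75% → €1.90
Wall mirror €41.01: household furniture, buyer-exempt → 0% → €0.00
Extension cord €17.96: all other goods → 8.75% → €1.57
Office chair €259.19: household furniture, buyer-exempt → 0% → €0.00
Total tax = €0.89 + €0.86 + €3.44 + €1.90 + €1.57 = €8.66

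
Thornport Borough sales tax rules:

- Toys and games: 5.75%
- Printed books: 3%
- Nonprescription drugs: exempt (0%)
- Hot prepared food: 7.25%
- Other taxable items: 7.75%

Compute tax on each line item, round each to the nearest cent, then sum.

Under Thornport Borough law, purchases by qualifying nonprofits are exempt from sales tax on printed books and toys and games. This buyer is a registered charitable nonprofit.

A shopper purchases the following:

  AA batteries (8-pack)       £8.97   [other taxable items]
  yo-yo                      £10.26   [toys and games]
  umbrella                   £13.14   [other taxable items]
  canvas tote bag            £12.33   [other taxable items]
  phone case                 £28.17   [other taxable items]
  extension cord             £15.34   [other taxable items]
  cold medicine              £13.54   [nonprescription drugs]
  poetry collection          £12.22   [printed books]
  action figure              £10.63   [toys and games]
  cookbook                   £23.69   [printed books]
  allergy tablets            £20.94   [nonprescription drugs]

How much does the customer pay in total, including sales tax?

AA batteries (8-pack) £8.97: other taxable items → 7.75% → £0.70
Yo-yo £10.26: toys and games, buyer-exempt → 0% → £0.00
Umbrella £13.14: other taxable items → 7.75% → £1.02
Canvas tote bag £12.33: other taxable items → 7.75% → £0.96
Phone case £28.17: other taxable items → 7.75% → £2.18
Extension cord £15.34: other taxable items → 7.75% → £1.19
Cold medicine £13.54: nonprescription drugs → 0% → £0.00
Poetry collection £12.22: printed books, buyer-exempt → 0% → £0.00
Action figure £10.63: toys and games, buyer-exempt → 0% → £0.00
Cookbook £23.69: printed books, buyer-exempt → 0% → £0.00
Allergy tablets £20.94: nonprescription drugs → 0% → £0.00
Subtotal = £169.23; tax = £6.05; total due = £175.28

£175.28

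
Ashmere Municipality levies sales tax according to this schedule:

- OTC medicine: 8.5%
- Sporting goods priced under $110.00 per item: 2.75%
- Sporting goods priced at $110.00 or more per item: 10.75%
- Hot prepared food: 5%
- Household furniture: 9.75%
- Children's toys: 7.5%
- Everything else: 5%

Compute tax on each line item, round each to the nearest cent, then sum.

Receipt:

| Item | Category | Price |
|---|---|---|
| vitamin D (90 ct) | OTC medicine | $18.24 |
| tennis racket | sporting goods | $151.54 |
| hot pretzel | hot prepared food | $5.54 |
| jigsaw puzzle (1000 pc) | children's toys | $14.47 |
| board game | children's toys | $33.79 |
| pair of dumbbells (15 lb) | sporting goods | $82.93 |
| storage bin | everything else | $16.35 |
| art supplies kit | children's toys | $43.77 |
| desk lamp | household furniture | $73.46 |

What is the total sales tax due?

Vitamin D (90 ct) $18.24: OTC medicine → 8.5% → $1.55
Tennis racket $151.54: sporting goods, $110.00 or more → 10.75% → $16.29
Hot pretzel $5.54: hot prepared food → 5% → $0.28
Jigsaw puzzle (1000 pc) $14.47: children's toys → 7.5% → $1.09
Board game $33.79: children's toys → 7.5% → $2.53
Pair of dumbbells (15 lb) $82.93: sporting goods, under $110.00 → 2.75% → $2.28
Storage bin $16.35: everything else → 5% → $0.82
Art supplies kit $43.77: children's toys → 7.5% → $3.28
Desk lamp $73.46: household furniture → 9.75% → $7.16
Total tax = $1.55 + $16.29 + $0.28 + $1.09 + $2.53 + $2.28 + $0.82 + $3.28 + $7.16 = $35.28

$35.28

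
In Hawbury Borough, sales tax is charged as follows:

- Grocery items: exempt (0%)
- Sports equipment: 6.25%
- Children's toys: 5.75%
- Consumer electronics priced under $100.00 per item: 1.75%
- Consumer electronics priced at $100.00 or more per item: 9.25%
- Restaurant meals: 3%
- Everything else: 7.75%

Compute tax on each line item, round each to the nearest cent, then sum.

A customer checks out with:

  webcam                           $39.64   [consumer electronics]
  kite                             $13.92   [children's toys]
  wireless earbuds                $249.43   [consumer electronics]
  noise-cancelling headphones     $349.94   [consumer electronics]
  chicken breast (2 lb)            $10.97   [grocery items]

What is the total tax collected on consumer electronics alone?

Webcam $39.64: consumer electronics, under $100.00 → 1.75% → $0.69
Wireless earbuds $249.43: consumer electronics, $100.00 or more → 9.25% → $23.07
Noise-cancelling headphones $349.94: consumer electronics, $100.00 or more → 9.25% → $32.37
Tax on consumer electronics = $0.69 + $23.07 + $32.37 = $56.13

$56.13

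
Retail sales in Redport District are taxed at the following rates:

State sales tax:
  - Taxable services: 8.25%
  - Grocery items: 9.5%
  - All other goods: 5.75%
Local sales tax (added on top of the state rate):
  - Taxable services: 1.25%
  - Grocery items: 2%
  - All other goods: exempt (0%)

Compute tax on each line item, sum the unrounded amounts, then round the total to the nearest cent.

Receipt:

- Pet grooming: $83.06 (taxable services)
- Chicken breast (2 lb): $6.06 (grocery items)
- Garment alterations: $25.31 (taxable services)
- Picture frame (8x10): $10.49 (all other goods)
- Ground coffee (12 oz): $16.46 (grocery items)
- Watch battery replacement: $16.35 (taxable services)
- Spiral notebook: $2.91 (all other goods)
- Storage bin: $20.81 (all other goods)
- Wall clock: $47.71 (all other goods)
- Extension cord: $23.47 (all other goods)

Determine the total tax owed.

$20.50

Pet grooming $83.06: taxable services → 8.25% + 1.25% local = 9.5% → $7.8907
Chicken breast (2 lb) $6.06: grocery items → 9.5% + 2% local = 11.5% → $0.6969
Garment alterations $25.31: taxable services → 8.25% + 1.25% local = 9.5% → $2.40445
Picture frame (8x10) $10.49: all other goods → 5.75% + 0% local = 5.75% → $0.603175
Ground coffee (12 oz) $16.46: grocery items → 9.5% + 2% local = 11.5% → $1.8929
Watch battery replacement $16.35: taxable services → 8.25% + 1.25% local = 9.5% → $1.55325
Spiral notebook $2.91: all other goods → 5.75% + 0% local = 5.75% → $0.167325
Storage bin $20.81: all other goods → 5.75% + 0% local = 5.75% → $1.196575
Wall clock $47.71: all other goods → 5.75% + 0% local = 5.75% → $2.743325
Extension cord $23.47: all other goods → 5.75% + 0% local = 5.75% → $1.349525
Unrounded tax sum = $20.498125 → $20.50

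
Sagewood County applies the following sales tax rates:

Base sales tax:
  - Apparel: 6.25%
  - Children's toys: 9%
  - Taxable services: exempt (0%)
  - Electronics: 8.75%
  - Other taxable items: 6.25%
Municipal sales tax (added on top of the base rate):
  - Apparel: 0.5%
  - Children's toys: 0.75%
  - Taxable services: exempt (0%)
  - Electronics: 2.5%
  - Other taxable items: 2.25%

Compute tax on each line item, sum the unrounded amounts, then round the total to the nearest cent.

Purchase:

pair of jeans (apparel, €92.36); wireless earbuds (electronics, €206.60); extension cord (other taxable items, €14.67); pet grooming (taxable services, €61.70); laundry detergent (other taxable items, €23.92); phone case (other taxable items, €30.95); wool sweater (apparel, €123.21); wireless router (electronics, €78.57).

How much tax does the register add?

Pair of jeans €92.36: apparel → 6.25% + 0.5% municipal = 6.75% → €6.2343
Wireless earbuds €206.60: electronics → 8.75% + 2.5% municipal = 11.25% → €23.2425
Extension cord €14.67: other taxable items → 6.25% + 2.25% municipal = 8.5% → €1.24695
Pet grooming €61.70: taxable services → 0% + 0% municipal = 0% → €0.00
Laundry detergent €23.92: other taxable items → 6.25% + 2.25% municipal = 8.5% → €2.0332
Phone case €30.95: other taxable items → 6.25% + 2.25% municipal = 8.5% → €2.63075
Wool sweater €123.21: apparel → 6.25% + 0.5% municipal = 6.75% → €8.316675
Wireless router €78.57: electronics → 8.75% + 2.5% municipal = 11.25% → €8.839125
Unrounded tax sum = €52.5435 → €52.54

€52.54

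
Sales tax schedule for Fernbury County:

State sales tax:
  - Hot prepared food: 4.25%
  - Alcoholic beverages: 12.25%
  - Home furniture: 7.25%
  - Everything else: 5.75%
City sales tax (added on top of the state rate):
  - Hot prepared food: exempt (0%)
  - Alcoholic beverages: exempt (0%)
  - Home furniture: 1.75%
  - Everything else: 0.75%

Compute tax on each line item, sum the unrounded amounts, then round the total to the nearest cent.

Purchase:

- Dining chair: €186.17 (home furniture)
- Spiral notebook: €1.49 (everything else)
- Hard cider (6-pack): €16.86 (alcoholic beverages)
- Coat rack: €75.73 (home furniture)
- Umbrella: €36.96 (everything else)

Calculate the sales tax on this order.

Dining chair €186.17: home furniture → 7.25% + 1.75% city = 9% → €16.7553
Spiral notebook €1.49: everything else → 5.75% + 0.75% city = 6.5% → €0.09685
Hard cider (6-pack) €16.86: alcoholic beverages → 12.25% + 0% city = 12.25% → €2.06535
Coat rack €75.73: home furniture → 7.25% + 1.75% city = 9% → €6.8157
Umbrella €36.96: everything else → 5.75% + 0.75% city = 6.5% → €2.4024
Unrounded tax sum = €28.1356 → €28.14

€28.14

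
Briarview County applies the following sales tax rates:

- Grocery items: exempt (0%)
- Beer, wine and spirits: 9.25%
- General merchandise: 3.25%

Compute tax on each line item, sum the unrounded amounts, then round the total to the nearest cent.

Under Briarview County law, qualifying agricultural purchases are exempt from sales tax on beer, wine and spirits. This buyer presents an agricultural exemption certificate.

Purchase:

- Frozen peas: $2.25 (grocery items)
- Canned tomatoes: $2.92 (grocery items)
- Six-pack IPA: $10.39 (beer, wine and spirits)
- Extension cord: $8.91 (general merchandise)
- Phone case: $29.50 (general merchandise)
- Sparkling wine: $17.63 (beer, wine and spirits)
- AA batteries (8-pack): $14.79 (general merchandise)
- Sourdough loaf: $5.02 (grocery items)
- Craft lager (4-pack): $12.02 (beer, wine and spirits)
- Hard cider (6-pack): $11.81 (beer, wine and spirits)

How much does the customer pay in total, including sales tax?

Frozen peas $2.25: grocery items → 0% → $0.00
Canned tomatoes $2.92: grocery items → 0% → $0.00
Six-pack IPA $10.39: beer, wine and spirits, buyer-exempt → 0% → $0.00
Extension cord $8.91: general merchandise → 3.25% → $0.289575
Phone case $29.50: general merchandise → 3.25% → $0.95875
Sparkling wine $17.63: beer, wine and spirits, buyer-exempt → 0% → $0.00
AA batteries (8-pack) $14.79: general merchandise → 3.25% → $0.480675
Sourdough loaf $5.02: grocery items → 0% → $0.00
Craft lager (4-pack) $12.02: beer, wine and spirits, buyer-exempt → 0% → $0.00
Hard cider (6-pack) $11.81: beer, wine and spirits, buyer-exempt → 0% → $0.00
Subtotal = $115.24; unrounded tax = $1.729 → $1.73; total due = $116.97

$116.97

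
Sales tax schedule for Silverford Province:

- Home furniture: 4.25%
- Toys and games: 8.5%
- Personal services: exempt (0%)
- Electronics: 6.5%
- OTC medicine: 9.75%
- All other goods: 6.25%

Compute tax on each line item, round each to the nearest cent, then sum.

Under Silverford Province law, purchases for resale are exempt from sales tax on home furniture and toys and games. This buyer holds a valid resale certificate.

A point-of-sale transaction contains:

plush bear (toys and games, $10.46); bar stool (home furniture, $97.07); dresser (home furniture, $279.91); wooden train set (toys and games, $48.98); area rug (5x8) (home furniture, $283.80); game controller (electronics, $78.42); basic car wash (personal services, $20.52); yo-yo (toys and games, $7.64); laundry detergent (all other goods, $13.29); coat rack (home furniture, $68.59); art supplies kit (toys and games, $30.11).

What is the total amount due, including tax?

Plush bear $10.46: toys and games, buyer-exempt → 0% → $0.00
Bar stool $97.07: home furniture, buyer-exempt → 0% → $0.00
Dresser $279.91: home furniture, buyer-exempt → 0% → $0.00
Wooden train set $48.98: toys and games, buyer-exempt → 0% → $0.00
Area rug (5x8) $283.80: home furniture, buyer-exempt → 0% → $0.00
Game controller $78.42: electronics → 6.5% → $5.10
Basic car wash $20.52: personal services → 0% → $0.00
Yo-yo $7.64: toys and games, buyer-exempt → 0% → $0.00
Laundry detergent $13.29: all other goods → 6.25% → $0.83
Coat rack $68.59: home furniture, buyer-exempt → 0% → $0.00
Art supplies kit $30.11: toys and games, buyer-exempt → 0% → $0.00
Subtotal = $938.79; tax = $5.93; total due = $944.72

$944.72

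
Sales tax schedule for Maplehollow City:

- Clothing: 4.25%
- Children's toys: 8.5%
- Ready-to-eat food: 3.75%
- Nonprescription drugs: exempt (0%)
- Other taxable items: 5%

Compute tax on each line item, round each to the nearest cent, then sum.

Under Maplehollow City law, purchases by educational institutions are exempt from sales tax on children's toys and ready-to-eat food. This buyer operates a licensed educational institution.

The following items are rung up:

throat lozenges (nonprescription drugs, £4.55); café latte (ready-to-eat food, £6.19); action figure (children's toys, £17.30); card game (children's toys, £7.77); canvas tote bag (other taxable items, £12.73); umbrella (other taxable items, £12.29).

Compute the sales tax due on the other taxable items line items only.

Canvas tote bag £12.73: other taxable items → 5% → £0.64
Umbrella £12.29: other taxable items → 5% → £0.61
Tax on other taxable items = £0.64 + £0.61 = £1.25

£1.25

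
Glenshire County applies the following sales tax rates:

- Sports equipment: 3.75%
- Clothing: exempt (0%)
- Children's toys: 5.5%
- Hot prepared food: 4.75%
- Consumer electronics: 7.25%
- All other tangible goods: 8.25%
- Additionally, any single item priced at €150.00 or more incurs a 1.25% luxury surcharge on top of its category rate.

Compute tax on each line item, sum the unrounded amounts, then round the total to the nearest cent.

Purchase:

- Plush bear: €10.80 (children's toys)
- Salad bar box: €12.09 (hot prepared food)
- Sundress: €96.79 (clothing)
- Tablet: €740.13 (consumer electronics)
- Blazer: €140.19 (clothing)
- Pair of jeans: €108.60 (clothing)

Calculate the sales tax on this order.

Plush bear €10.80: children's toys → 5.5% → €0.594
Salad bar box €12.09: hot prepared food → 4.75% → €0.574275
Sundress €96.79: clothing → 0% → €0.00
Tablet €740.13: consumer electronics → 7.25% + 1.25% surcharge = 8.5% → €62.91105
Blazer €140.19: clothing → 0% → €0.00
Pair of jeans €108.60: clothing → 0% → €0.00
Unrounded tax sum = €64.079325 → €64.08

€64.08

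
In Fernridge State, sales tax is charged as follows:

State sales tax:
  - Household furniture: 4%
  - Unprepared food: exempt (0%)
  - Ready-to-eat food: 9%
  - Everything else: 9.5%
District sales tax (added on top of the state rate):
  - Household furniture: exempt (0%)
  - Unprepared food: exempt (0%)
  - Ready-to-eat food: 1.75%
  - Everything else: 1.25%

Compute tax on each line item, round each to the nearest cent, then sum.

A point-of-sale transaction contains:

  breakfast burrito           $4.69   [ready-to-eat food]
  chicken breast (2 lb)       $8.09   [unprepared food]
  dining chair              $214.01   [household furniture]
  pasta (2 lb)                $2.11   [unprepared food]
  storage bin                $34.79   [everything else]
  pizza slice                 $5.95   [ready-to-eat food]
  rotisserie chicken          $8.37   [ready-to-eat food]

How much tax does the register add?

$14.34

Breakfast burrito $4.69: ready-to-eat food → 9% + 1.75% district = 10.75% → $0.50
Chicken breast (2 lb) $8.09: unprepared food → 0% + 0% district = 0% → $0.00
Dining chair $214.01: household furniture → 4% + 0% district = 4% → $8.56
Pasta (2 lb) $2.11: unprepared food → 0% + 0% district = 0% → $0.00
Storage bin $34.79: everything else → 9.5% + 1.25% district = 10.75% → $3.74
Pizza slice $5.95: ready-to-eat food → 9% + 1.75% district = 10.75% → $0.64
Rotisserie chicken $8.37: ready-to-eat food → 9% + 1.75% district = 10.75% → $0.90
Total tax = $0.50 + $8.56 + $3.74 + $0.64 + $0.90 = $14.34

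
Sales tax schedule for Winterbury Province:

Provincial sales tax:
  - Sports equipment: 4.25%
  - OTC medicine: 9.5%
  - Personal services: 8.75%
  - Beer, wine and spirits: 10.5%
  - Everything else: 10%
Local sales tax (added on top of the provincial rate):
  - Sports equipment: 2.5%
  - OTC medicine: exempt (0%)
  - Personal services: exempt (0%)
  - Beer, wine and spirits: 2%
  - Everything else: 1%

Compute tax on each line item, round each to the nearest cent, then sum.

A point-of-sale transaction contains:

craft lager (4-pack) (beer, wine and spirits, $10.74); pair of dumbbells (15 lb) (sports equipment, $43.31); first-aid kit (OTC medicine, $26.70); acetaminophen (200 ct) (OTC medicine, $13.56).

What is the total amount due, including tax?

$102.40

Craft lager (4-pack) $10.74: beer, wine and spirits → 10.5% + 2% local = 12.5% → $1.34
Pair of dumbbells (15 lb) $43.31: sports equipment → 4.25% + 2.5% local = 6.75% → $2.92
First-aid kit $26.70: OTC medicine → 9.5% + 0% local = 9.5% → $2.54
Acetaminophen (200 ct) $13.56: OTC medicine → 9.5% + 0% local = 9.5% → $1.29
Subtotal = $94.31; tax = $8.09; total due = $102.40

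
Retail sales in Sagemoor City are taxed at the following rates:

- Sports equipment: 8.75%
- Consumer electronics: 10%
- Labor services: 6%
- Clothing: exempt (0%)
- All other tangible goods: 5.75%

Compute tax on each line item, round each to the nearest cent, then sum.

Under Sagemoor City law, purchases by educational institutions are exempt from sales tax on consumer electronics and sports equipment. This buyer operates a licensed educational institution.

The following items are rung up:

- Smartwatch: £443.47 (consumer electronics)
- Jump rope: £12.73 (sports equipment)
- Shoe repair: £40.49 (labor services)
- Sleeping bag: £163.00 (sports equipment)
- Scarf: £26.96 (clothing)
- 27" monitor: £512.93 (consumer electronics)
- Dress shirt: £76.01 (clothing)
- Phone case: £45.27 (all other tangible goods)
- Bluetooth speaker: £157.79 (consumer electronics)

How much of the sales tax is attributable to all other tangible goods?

£2.60

Phone case £45.27: all other tangible goods → 5.75% → £2.60
Tax on all other tangible goods = £2.60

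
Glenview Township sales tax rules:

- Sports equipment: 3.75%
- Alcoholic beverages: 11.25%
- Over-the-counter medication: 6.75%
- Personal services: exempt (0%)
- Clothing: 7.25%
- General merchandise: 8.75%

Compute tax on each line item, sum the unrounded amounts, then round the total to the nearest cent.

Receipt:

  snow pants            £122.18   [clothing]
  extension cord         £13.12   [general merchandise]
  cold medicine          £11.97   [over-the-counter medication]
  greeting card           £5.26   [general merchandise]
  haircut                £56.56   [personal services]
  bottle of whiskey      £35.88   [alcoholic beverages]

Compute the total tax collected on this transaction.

£15.31

Snow pants £122.18: clothing → 7.25% → £8.85805
Extension cord £13.12: general merchandise → 8.75% → £1.148
Cold medicine £11.97: over-the-counter medication → 6.75% → £0.807975
Greeting card £5.26: general merchandise → 8.75% → £0.46025
Haircut £56.56: personal services → 0% → £0.00
Bottle of whiskey £35.88: alcoholic beverages → 11.25% → £4.0365
Unrounded tax sum = £15.310775 → £15.31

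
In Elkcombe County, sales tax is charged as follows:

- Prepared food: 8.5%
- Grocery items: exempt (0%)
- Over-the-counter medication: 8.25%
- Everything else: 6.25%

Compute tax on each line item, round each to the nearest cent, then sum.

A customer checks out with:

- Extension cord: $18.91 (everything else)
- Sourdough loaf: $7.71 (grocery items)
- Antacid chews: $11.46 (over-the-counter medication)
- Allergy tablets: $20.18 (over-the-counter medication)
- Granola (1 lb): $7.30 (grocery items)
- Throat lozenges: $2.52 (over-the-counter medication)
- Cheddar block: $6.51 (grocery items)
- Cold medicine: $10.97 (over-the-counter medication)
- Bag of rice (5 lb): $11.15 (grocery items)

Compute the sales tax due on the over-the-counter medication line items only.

Antacid chews $11.46: over-the-counter medication → 8.25% → $0.95
Allergy tablets $20.18: over-the-counter medication → 8.25% → $1.66
Throat lozenges $2.52: over-the-counter medication → 8.25% → $0.21
Cold medicine $10.97: over-the-counter medication → 8.25% → $0.91
Tax on over-the-counter medication = $0.95 + $1.66 + $0.21 + $0.91 = $3.73

$3.73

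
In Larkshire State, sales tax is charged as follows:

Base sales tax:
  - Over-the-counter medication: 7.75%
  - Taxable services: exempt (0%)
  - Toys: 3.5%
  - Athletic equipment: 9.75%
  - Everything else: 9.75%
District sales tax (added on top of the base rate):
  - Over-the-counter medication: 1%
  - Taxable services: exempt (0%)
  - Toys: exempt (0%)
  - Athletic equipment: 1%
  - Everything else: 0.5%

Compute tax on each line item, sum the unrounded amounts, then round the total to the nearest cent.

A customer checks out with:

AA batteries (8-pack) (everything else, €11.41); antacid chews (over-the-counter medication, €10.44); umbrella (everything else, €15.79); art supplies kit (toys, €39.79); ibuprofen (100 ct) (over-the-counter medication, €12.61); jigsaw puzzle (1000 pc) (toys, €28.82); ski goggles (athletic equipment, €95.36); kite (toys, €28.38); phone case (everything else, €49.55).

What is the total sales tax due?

€23.53

AA batteries (8-pack) €11.41: everything else → 9.75% + 0.5% district = 10.25% → €1.169525
Antacid chews €10.44: over-the-counter medication → 7.75% + 1% district = 8.75% → €0.9135
Umbrella €15.79: everything else → 9.75% + 0.5% district = 10.25% → €1.618475
Art supplies kit €39.79: toys → 3.5% + 0% district = 3.5% → €1.39265
Ibuprofen (100 ct) €12.61: over-the-counter medication → 7.75% + 1% district = 8.75% → €1.103375
Jigsaw puzzle (1000 pc) €28.82: toys → 3.5% + 0% district = 3.5% → €1.0087
Ski goggles €95.36: athletic equipment → 9.75% + 1% district = 10.75% → €10.2512
Kite €28.38: toys → 3.5% + 0% district = 3.5% → €0.9933
Phone case €49.55: everything else → 9.75% + 0.5% district = 10.25% → €5.078875
Unrounded tax sum = €23.5296 → €23.53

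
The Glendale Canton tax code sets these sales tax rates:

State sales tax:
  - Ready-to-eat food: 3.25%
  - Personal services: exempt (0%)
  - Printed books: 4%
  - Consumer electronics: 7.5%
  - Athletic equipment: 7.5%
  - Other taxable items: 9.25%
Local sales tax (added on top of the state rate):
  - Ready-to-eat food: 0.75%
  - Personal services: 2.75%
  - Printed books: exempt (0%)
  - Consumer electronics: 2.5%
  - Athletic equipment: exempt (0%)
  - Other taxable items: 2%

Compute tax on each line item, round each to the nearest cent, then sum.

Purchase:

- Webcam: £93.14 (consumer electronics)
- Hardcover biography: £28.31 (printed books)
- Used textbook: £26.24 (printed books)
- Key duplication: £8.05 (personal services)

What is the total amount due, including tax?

£167.45

Webcam £93.14: consumer electronics → 7.5% + 2.5% local = 10% → £9.31
Hardcover biography £28.31: printed books → 4% + 0% local = 4% → £1.13
Used textbook £26.24: printed books → 4% + 0% local = 4% → £1.05
Key duplication £8.05: personal services → 0% + 2.75% local = 2.75% → £0.22
Subtotal = £155.74; tax = £11.71; total due = £167.45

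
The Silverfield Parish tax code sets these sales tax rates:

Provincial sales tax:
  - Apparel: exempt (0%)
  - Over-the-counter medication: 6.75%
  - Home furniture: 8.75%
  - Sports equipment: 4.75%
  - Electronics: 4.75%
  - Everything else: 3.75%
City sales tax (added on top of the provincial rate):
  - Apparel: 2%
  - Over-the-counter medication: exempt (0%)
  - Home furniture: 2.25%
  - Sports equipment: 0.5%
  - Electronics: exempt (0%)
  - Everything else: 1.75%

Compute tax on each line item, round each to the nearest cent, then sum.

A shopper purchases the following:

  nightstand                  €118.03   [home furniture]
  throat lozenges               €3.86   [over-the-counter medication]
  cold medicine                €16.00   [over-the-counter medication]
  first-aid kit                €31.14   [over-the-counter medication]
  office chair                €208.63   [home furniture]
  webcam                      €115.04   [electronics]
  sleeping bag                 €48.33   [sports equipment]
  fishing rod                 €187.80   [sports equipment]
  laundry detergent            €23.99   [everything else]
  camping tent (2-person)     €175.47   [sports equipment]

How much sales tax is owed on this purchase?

€67.76

Nightstand €118.03: home furniture → 8.75% + 2.25% city = 11% → €12.98
Throat lozenges €3.86: over-the-counter medication → 6.75% + 0% city = 6.75% → €0.26
Cold medicine €16.00: over-the-counter medication → 6.75% + 0% city = 6.75% → €1.08
First-aid kit €31.14: over-the-counter medication → 6.75% + 0% city = 6.75% → €2.10
Office chair €208.63: home furniture → 8.75% + 2.25% city = 11% → €22.95
Webcam €115.04: electronics → 4.75% + 0% city = 4.75% → €5.46
Sleeping bag €48.33: sports equipment → 4.75% + 0.5% city = 5.25% → €2.54
Fishing rod €187.80: sports equipment → 4.75% + 0.5% city = 5.25% → €9.86
Laundry detergent €23.99: everything else → 3.75% + 1.75% city = 5.5% → €1.32
Camping tent (2-person) €175.47: sports equipment → 4.75% + 0.5% city = 5.25% → €9.21
Total tax = €12.98 + €0.26 + €1.08 + €2.10 + €22.95 + €5.46 + €2.54 + €9.86 + €1.32 + €9.21 = €67.76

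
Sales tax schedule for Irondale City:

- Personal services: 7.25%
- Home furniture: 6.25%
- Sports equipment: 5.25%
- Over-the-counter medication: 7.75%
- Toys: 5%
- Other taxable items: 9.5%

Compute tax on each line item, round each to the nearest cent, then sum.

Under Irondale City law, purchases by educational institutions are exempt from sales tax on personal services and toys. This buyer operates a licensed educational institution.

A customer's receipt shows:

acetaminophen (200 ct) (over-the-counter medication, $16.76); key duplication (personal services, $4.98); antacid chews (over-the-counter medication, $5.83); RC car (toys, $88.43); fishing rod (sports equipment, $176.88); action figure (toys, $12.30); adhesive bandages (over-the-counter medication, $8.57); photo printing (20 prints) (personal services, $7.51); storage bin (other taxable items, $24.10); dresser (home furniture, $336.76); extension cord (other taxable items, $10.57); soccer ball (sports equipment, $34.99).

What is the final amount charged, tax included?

$765.56

Acetaminophen (200 ct) $16.76: over-the-counter medication → 7.75% → $1.30
Key duplication $4.98: personal services, buyer-exempt → 0% → $0.00
Antacid chews $5.83: over-the-counter medication → 7.75% → $0.45
RC car $88.43: toys, buyer-exempt → 0% → $0.00
Fishing rod $176.88: sports equipment → 5.25% → $9.29
Action figure $12.30: toys, buyer-exempt → 0% → $0.00
Adhesive bandages $8.57: over-the-counter medication → 7.75% → $0.66
Photo printing (20 prints) $7.51: personal services, buyer-exempt → 0% → $0.00
Storage bin $24.10: other taxable items → 9.5% → $2.29
Dresser $336.76: home furniture → 6.25% → $21.05
Extension cord $10.57: other taxable items → 9.5% → $1.00
Soccer ball $34.99: sports equipment → 5.25% → $1.84
Subtotal = $727.68; tax = $37.88; total due = $765.56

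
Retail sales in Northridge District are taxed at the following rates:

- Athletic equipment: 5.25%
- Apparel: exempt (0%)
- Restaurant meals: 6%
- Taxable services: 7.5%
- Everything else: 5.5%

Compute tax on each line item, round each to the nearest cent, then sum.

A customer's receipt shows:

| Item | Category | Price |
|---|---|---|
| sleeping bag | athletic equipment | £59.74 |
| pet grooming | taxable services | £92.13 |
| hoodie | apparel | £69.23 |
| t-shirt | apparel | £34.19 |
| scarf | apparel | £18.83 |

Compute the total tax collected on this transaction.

Sleeping bag £59.74: athletic equipment → 5.25% → £3.14
Pet grooming £92.13: taxable services → 7.5% → £6.91
Hoodie £69.23: apparel → 0% → £0.00
T-shirt £34.19: apparel → 0% → £0.00
Scarf £18.83: apparel → 0% → £0.00
Total tax = £3.14 + £6.91 = £10.05

£10.05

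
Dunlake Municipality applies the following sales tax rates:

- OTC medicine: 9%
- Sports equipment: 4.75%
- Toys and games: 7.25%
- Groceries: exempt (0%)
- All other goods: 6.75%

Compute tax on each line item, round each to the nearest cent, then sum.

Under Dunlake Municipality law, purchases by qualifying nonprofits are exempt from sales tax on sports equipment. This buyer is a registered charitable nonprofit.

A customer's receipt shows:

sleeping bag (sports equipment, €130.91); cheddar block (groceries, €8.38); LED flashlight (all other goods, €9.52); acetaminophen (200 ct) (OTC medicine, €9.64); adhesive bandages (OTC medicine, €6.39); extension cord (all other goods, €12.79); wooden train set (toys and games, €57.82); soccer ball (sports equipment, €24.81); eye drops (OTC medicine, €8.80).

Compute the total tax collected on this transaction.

Sleeping bag €130.91: sports equipment, buyer-exempt → 0% → €0.00
Cheddar block €8.38: groceries → 0% → €0.00
LED flashlight €9.52: all other goods → 6.75% → €0.64
Acetaminophen (200 ct) €9.64: OTC medicine → 9% → €0.87
Adhesive bandages €6.39: OTC medicine → 9% → €0.58
Extension cord €12.79: all other goods → 6.75% → €0.86
Wooden train set €57.82: toys and games → 7.25% → €4.19
Soccer ball €24.81: sports equipment, buyer-exempt → 0% → €0.00
Eye drops €8.80: OTC medicine → 9% → €0.79
Total tax = €0.64 + €0.87 + €0.58 + €0.86 + €4.19 + €0.79 = €7.93

€7.93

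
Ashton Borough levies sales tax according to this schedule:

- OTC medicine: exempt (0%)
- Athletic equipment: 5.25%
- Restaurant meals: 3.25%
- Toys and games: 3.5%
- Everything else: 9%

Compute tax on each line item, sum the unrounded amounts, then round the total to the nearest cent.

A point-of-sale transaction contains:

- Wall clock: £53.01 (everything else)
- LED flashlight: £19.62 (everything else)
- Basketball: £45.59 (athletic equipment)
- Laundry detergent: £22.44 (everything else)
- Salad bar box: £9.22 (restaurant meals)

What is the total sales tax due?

£11.25

Wall clock £53.01: everything else → 9% → £4.7709
LED flashlight £19.62: everything else → 9% → £1.7658
Basketball £45.59: athletic equipment → 5.25% → £2.393475
Laundry detergent £22.44: everything else → 9% → £2.0196
Salad bar box £9.22: restaurant meals → 3.25% → £0.29965
Unrounded tax sum = £11.249425 → £11.25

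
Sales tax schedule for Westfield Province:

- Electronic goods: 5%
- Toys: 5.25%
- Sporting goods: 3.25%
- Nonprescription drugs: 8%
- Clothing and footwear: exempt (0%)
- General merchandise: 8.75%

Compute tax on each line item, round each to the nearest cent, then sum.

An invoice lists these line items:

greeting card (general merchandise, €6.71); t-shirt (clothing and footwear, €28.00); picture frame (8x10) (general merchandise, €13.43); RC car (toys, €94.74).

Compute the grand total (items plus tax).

€149.62

Greeting card €6.71: general merchandise → 8.75% → €0.59
T-shirt €28.00: clothing and footwear → 0% → €0.00
Picture frame (8x10) €13.43: general merchandise → 8.75% → €1.18
RC car €94.74: toys → 5.25% → €4.97
Subtotal = €142.88; tax = €6.74; total due = €149.62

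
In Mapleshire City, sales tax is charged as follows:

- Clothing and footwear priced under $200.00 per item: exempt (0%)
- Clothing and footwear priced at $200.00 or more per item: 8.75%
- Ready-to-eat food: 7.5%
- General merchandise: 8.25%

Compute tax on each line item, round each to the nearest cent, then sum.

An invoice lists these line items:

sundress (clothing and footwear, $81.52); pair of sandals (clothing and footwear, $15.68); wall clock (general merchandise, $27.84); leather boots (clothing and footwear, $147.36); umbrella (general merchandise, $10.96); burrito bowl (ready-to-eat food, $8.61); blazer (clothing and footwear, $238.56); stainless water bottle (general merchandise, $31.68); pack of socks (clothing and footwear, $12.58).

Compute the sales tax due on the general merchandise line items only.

Wall clock $27.84: general merchandise → 8.25% → $2.30
Umbrella $10.96: general merchandise → 8.25% → $0.90
Stainless water bottle $31.68: general merchandise → 8.25% → $2.61
Tax on general merchandise = $2.30 + $0.90 + $2.61 = $5.81

$5.81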